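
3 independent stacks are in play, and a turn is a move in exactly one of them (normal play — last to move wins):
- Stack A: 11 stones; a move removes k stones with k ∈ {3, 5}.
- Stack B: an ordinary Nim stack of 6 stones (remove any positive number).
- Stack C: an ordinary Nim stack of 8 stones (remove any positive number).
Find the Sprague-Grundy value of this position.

15

For stack A, compute g(0), g(1), … with moves {3, 5}:
g(0) = mex{} = 0
g(1) = mex{} = 0
g(2) = mex{} = 0
g(3) = mex{0} = 1
g(4) = mex{0} = 1
g(5) = mex{0} = 1
g(6) = mex{0,1} = 2
g(7) = mex{0,1} = 2
g(8) = mex{1} = 0
g(9) = mex{1,2} = 0
g(10) = mex{1,2} = 0
g(11) = mex{0,2} = 1
So g(11) = 1.
Stack B is a plain Nim stack of size 6, so its Grundy value is 6.
Stack C is a plain Nim stack of size 8, so its Grundy value is 8.
The value of a disjunctive sum is the nim-sum of the parts.
Combined value = 1 XOR 6 XOR 8 = 15.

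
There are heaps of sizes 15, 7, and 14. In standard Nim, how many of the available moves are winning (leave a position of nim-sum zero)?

Compute the nim-sum pairwise:
15 ^ 7 = 8
8 ^ 14 = 6
The overall nim-sum is X = 6. A heap of size p has a winning move iff p XOR X < p (reduce it to p XOR X).
  15: 15 XOR 6 = 9 < 15 — winning move (to 9).
  7: 7 XOR 6 = 1 < 7 — winning move (to 1).
  14: 14 XOR 6 = 8 < 14 — winning move (to 8).
That gives 3 winning moves.

3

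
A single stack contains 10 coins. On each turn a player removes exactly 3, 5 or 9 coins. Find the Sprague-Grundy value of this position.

3

Grundy values for subtraction set {3, 5, 9}:
g(0) = mex{} = 0
g(1) = mex{} = 0
g(2) = mex{} = 0
g(3) = mex{0} = 1
g(4) = mex{0} = 1
g(5) = mex{0} = 1
g(6) = mex{0,1} = 2
g(7) = mex{0,1} = 2
g(8) = mex{1} = 0
g(9) = mex{0,1,2} = 3
g(10) = mex{0,1,2} = 3
So g(10) = 3.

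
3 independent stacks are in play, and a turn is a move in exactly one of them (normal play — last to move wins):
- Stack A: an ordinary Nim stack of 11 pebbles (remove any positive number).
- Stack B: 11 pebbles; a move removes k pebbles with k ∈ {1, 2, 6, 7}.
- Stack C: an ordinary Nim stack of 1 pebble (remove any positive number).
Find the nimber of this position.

10

Stack A is a plain Nim stack of size 11, so its Grundy value is 11.
For stack B, compute g(0), g(1), … with moves {1, 2, 6, 7}:
k:     0  1  2  3  4  5  6  7  8  9 10 11
g(k):  0  1  2  0  1  2  3  4  0  1  2  0
So g(11) = 0.
Stack C is a plain Nim stack of size 1, so its Grundy value is 1.
The value of a disjunctive sum is the nim-sum of the parts.
Combined value = 11 XOR 0 XOR 1 = 10.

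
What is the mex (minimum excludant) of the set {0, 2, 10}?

1

0 is in the set but 1 is not, so the mex is 1.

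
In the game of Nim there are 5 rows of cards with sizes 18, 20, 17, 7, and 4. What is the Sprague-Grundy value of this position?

20

In binary:
  10010  (18)
  10100  (20)
  10001  (17)
  00111  (7)
  00100  (4)
  -----
  10100  (20)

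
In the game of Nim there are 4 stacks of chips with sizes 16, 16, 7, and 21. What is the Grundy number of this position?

18

Compute the nim-sum pairwise:
16 ^ 16 = 0
0 ^ 7 = 7
7 ^ 21 = 18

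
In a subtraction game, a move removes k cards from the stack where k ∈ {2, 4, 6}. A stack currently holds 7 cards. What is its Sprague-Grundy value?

Compute g(0), g(1), … for moves {2, 4, 6}:
g(0) = mex{} = 0
g(1) = mex{} = 0
g(2) = mex{0} = 1
g(3) = mex{0} = 1
g(4) = mex{0,1} = 2
g(5) = mex{0,1} = 2
g(6) = mex{0,1,2} = 3
g(7) = mex{0,1,2} = 3
So g(7) = 3.

3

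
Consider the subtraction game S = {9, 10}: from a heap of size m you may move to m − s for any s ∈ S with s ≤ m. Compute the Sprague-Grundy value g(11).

1

Compute g(0), g(1), … for moves {9, 10}:
g(0) = mex{} = 0
g(1) = mex{} = 0
g(2) = mex{} = 0
g(3) = mex{} = 0
g(4) = mex{} = 0
g(5) = mex{} = 0
g(6) = mex{} = 0
g(7) = mex{} = 0
g(8) = mex{} = 0
g(9) = mex{0} = 1
g(10) = mex{0} = 1
g(11) = mex{0} = 1
So g(11) = 1.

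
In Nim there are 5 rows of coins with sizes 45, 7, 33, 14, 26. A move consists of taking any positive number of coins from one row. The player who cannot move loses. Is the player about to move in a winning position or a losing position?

Winning position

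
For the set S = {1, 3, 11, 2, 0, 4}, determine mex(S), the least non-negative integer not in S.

5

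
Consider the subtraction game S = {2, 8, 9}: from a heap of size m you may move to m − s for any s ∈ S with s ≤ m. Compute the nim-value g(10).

3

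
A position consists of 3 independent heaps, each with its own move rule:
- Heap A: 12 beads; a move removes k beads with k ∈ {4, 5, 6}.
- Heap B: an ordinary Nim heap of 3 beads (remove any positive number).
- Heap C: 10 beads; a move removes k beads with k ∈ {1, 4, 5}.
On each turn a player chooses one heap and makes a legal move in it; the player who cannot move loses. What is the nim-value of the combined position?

Grundy values for heap A (subtraction set {4, 5, 6}):
g(0) = mex{} = 0
g(1) = mex{} = 0
g(2) = mex{} = 0
g(3) = mex{} = 0
g(4) = mex{0} = 1
g(5) = mex{0} = 1
g(6) = mex{0} = 1
g(7) = mex{0} = 1
g(8) = mex{0,1} = 2
g(9) = mex{0,1} = 2
g(10) = mex{1} = 0
g(11) = mex{1} = 0
g(12) = mex{1,2} = 0
So g(12) = 0.
Heap B is a plain Nim heap of size 3, so its Grundy value is 3.
For heap C, compute g(0), g(1), … with moves {1, 4, 5}:
g(0) = mex{} = 0
g(1) = mex{0} = 1
g(2) = mex{1} = 0
g(3) = mex{0} = 1
g(4) = mex{0,1} = 2
g(5) = mex{0,1,2} = 3
g(6) = mex{0,1,3} = 2
g(7) = mex{0,1,2} = 3
g(8) = mex{1,2,3} = 0
g(9) = mex{0,2,3} = 1
g(10) = mex{1,2,3} = 0
So g(10) = 0.
The value of a disjunctive sum is the nim-sum of the parts.
Combined value = 0 XOR 3 XOR 0 = 3.

3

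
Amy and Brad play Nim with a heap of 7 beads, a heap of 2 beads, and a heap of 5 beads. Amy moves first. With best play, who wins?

Nim-sum: 7 ^ 2 ^ 5 = 0.
The nim-sum is 0, so this is a P-position: the player to move is in a losing position under optimal play; Amy is about to move from it and so loses — Brad wins.

Brad wins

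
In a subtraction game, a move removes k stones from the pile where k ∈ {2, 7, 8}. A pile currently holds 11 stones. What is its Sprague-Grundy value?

Compute g(0), g(1), … for moves {2, 7, 8}:
g(0) = mex{} = 0
g(1) = mex{} = 0
g(2) = mex{0} = 1
g(3) = mex{0} = 1
g(4) = mex{1} = 0
g(5) = mex{1} = 0
g(6) = mex{0} = 1
g(7) = mex{0} = 1
g(8) = mex{0,1} = 2
g(9) = mex{0,1} = 2
g(10) = mex{1,2} = 0
g(11) = mex{0,1,2} = 3
So g(11) = 3.

3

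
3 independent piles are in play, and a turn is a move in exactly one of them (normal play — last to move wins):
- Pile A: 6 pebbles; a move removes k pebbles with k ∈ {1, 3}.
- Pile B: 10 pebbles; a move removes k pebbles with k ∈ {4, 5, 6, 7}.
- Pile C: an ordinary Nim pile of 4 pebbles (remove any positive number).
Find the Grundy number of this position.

6

For pile A, compute g(0), g(1), … with moves {1, 3}:
g(0) = mex{} = 0
g(1) = mex{0} = 1
g(2) = mex{1} = 0
g(3) = mex{0} = 1
g(4) = mex{1} = 0
g(5) = mex{0} = 1
g(6) = mex{1} = 0
So g(6) = 0.
For pile B, compute g(0), g(1), … with moves {4, 5, 6, 7}:
g(0) = mex{} = 0
g(1) = mex{} = 0
g(2) = mex{} = 0
g(3) = mex{} = 0
g(4) = mex{0} = 1
g(5) = mex{0} = 1
g(6) = mex{0} = 1
g(7) = mex{0} = 1
g(8) = mex{0,1} = 2
g(9) = mex{0,1} = 2
g(10) = mex{0,1} = 2
So g(10) = 2.
Pile C is a plain Nim pile of size 4, so its Grundy value is 4.
The value of a disjunctive sum is the nim-sum of the parts.
Combined value = 0 XOR 2 XOR 4 = 6.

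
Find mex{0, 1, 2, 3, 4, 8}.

The values 0, 1, 2, 3, 4 are all present; 5 is the first non-negative integer missing from the set.

5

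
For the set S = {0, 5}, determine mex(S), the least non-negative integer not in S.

0 is in the set but 1 is not, so the mex is 1.

1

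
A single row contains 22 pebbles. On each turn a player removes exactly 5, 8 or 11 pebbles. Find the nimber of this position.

Build the Grundy sequence with g(k) = mex{g(k−s) : s ∈ {5, 8, 11}, s ≤ k}:
k:     0  1  2  3  4  5  6  7  8  9 10 11 12 13 14 15 16 17 18 19 20 21 22
g(k):  0  0  0  0  0  1  1  1  1  1  2  2  2  2  2  3  0  0  0  0  0  1  1
So g(22) = 1.

1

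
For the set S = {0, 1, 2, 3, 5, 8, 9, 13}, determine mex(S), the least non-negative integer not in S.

4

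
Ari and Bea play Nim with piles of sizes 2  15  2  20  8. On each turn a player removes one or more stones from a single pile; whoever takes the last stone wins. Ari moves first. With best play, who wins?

Nim-sum: 2 ⊕ 15 ⊕ 2 ⊕ 20 ⊕ 8 = 19.
The nim-sum is 19 ≠ 0, so this is an N-position: the player to move can win; Ari has a winning move.

Ari wins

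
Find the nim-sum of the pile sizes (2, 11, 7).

Compute the nim-sum pairwise:
2 ⊕ 11 = 9
9 ⊕ 7 = 14

14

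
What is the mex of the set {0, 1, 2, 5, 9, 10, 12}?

3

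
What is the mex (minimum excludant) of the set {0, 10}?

1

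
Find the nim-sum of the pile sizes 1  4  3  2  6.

2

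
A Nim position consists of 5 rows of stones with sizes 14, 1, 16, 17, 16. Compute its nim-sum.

Nim-sum: 14 ⊕ 1 ⊕ 16 ⊕ 17 ⊕ 16 = 30.

30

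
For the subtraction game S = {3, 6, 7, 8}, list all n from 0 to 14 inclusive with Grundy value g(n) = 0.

0, 1, 2, 11, 12, 13

Grundy values for subtraction set {3, 6, 7, 8}:
g(0) = mex{} = 0
g(1) = mex{} = 0
g(2) = mex{} = 0
g(3) = mex{0} = 1
g(4) = mex{0} = 1
g(5) = mex{0} = 1
g(6) = mex{0,1} = 2
g(7) = mex{0,1} = 2
g(8) = mex{0,1} = 2
g(9) = mex{0,1,2} = 3
g(10) = mex{0,1,2} = 3
g(11) = mex{1,2} = 0
g(12) = mex{1,2,3} = 0
g(13) = mex{1,2,3} = 0
g(14) = mex{0,2} = 1
The P-positions (g = 0) in 0..14 are 0, 1, 2, 11, 12, 13.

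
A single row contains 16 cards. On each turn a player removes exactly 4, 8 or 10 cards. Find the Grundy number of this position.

0

Build the Grundy sequence with g(k) = mex{g(k−s) : s ∈ {4, 8, 10}, s ≤ k}:
k:     0  1  2  3  4  5  6  7  8  9 10 11 12 13 14 15 16
g(k):  0  0  0  0  1  1  1  1  2  2  2  2  3  3  0  0  0
So g(16) = 0.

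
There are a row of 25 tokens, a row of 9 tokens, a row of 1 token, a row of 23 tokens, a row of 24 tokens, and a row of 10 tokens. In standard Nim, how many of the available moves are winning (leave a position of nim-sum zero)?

3

Write each in binary and XOR column by column:
  11001  (25)
  01001  (9)
  00001  (1)
  10111  (23)
  11000  (24)
  01010  (10)
  -----
  10100  (20)
The overall nim-sum is X = 20. A row of size p has a winning move iff p XOR X < p (reduce it to p XOR X).
  25: 25 XOR 20 = 13 < 25 — winning move (to 13).
  9: 9 XOR 20 = 29 ≥ 9 — no move.
  1: 1 XOR 20 = 21 ≥ 1 — no move.
  23: 23 XOR 20 = 3 < 23 — winning move (to 3).
  24: 24 XOR 20 = 12 < 24 — winning move (to 12).
  10: 10 XOR 20 = 30 ≥ 10 — no move.
That gives 3 winning moves.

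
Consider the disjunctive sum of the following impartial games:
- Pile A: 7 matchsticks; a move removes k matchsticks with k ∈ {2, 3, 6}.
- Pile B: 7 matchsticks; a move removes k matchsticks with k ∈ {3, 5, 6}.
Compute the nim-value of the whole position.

3

Grundy values for pile A (subtraction set {2, 3, 6}):
g(0) = mex{} = 0
g(1) = mex{} = 0
g(2) = mex{0} = 1
g(3) = mex{0} = 1
g(4) = mex{0,1} = 2
g(5) = mex{1} = 0
g(6) = mex{0,1,2} = 3
g(7) = mex{0,2} = 1
So g(7) = 1.
Build the Grundy sequence for pile B with g(k) = mex{g(k−s) : s ∈ {3, 5, 6}, s ≤ k}:
g(0) = mex{} = 0
g(1) = mex{} = 0
g(2) = mex{} = 0
g(3) = mex{0} = 1
g(4) = mex{0} = 1
g(5) = mex{0} = 1
g(6) = mex{0,1} = 2
g(7) = mex{0,1} = 2
So g(7) = 2.
By the Sprague-Grundy theorem, the Grundy value of a sum of independent games is the XOR of the component values.
Combined value = 1 ⊕ 2 = 3.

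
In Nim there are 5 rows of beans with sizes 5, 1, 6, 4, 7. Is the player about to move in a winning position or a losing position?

Winning position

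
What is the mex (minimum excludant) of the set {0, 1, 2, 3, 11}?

The values 0, 1, 2, 3 are all present; 4 is the first non-negative integer missing from the set.

4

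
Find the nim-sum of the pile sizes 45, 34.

Nim-sum: 45 ⊕ 34 = 15.

15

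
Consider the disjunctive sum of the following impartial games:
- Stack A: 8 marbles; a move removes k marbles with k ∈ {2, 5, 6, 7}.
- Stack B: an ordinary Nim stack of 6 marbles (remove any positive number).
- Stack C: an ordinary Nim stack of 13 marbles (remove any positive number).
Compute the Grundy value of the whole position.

9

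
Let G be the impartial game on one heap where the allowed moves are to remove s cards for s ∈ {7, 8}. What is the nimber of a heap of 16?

0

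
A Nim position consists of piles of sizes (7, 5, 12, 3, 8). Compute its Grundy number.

5

Compute the nim-sum pairwise:
7 ^ 5 = 2
2 ^ 12 = 14
14 ^ 3 = 13
13 ^ 8 = 5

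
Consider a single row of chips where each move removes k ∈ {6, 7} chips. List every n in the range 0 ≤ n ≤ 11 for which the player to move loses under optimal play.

0, 1, 2, 3, 4, 5

Grundy values for subtraction set {6, 7}:
g(0) = mex{} = 0
g(1) = mex{} = 0
g(2) = mex{} = 0
g(3) = mex{} = 0
g(4) = mex{} = 0
g(5) = mex{} = 0
g(6) = mex{0} = 1
g(7) = mex{0} = 1
g(8) = mex{0} = 1
g(9) = mex{0} = 1
g(10) = mex{0} = 1
g(11) = mex{0} = 1
The P-positions (g = 0) in 0..11 are 0, 1, 2, 3, 4, 5.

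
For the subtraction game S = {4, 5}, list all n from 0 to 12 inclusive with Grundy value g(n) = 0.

0, 1, 2, 3, 9, 10, 11, 12

Build the Grundy sequence with g(k) = mex{g(k−s) : s ∈ {4, 5}, s ≤ k}:
k:     0  1  2  3  4  5  6  7  8  9 10 11 12
g(k):  0  0  0  0  1  1  1  1  2  0  0  0  0
The P-positions (g = 0) in 0..12 are 0, 1, 2, 3, 9, 10, 11, 12.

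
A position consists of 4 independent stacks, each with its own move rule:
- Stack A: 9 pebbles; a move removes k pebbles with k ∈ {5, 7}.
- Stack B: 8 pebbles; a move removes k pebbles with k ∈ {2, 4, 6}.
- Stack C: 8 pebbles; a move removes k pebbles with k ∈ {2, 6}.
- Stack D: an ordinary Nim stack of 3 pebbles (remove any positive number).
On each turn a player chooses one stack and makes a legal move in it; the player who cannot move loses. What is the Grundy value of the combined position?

Build the Grundy sequence for stack A with g(k) = mex{g(k−s) : s ∈ {5, 7}, s ≤ k}:
g(0) = mex{} = 0
g(1) = mex{} = 0
g(2) = mex{} = 0
g(3) = mex{} = 0
g(4) = mex{} = 0
g(5) = mex{0} = 1
g(6) = mex{0} = 1
g(7) = mex{0} = 1
g(8) = mex{0} = 1
g(9) = mex{0} = 1
So g(9) = 1.
Build the Grundy sequence for stack B with g(k) = mex{g(k−s) : s ∈ {2, 4, 6}, s ≤ k}:
k:     0  1  2  3  4  5  6  7  8
g(k):  0  0  1  1  2  2  3  3  0
So g(8) = 0.
Build the Grundy sequence for stack C with g(k) = mex{g(k−s) : s ∈ {2, 6}, s ≤ k}:
g(0) = mex{} = 0
g(1) = mex{} = 0
g(2) = mex{0} = 1
g(3) = mex{0} = 1
g(4) = mex{1} = 0
g(5) = mex{1} = 0
g(6) = mex{0} = 1
g(7) = mex{0} = 1
g(8) = mex{1} = 0
So g(8) = 0.
Stack D is a plain Nim stack of size 3, so its Grundy value is 3.
By the Sprague-Grundy theorem, the Grundy value of a sum of independent games is the XOR of the component values.
Combined value = 1 ⊕ 0 ⊕ 0 ⊕ 3 = 2.

2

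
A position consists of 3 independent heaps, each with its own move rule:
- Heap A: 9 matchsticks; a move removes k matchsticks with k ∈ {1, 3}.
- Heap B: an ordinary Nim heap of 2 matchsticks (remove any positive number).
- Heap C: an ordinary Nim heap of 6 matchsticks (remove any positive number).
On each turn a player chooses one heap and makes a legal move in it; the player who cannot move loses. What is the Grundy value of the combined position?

5

Grundy values for heap A (subtraction set {1, 3}):
k:     0  1  2  3  4  5  6  7  8  9
g(k):  0  1  0  1  0  1  0  1  0  1
So g(9) = 1.
Heap B is a plain Nim heap of size 2, so its Grundy value is 2.
Heap C is a plain Nim heap of size 6, so its Grundy value is 6.
The value of a disjunctive sum is the nim-sum of the parts.
Combined value = 1 ⊕ 2 ⊕ 6 = 5.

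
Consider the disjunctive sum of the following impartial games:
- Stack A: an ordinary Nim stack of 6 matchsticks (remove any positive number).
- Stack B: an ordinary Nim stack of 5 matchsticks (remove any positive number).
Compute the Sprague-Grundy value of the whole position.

3

Stack A is a plain Nim stack of size 6, so its Grundy value is 6.
Stack B is a plain Nim stack of size 5, so its Grundy value is 5.
The value of a disjunctive sum is the nim-sum of the parts.
Combined value = 6 XOR 5 = 3.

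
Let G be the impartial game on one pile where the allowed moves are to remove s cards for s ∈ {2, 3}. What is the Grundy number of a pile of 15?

0

Grundy values for subtraction set {2, 3}:
k:     0  1  2  3  4  5  6  7  8  9 10 11 12 13 14 15
g(k):  0  0  1  1  2  0  0  1  1  2  0  0  1  1  2  0
So g(15) = 0.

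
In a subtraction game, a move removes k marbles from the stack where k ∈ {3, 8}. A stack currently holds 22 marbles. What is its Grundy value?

Compute g(0), g(1), … for moves {3, 8}:
k:     0  1  2  3  4  5  6  7  8  9 10 11 12 13 14 15 16 17 18 19 20 21 22
g(k):  0  0  0  1  1  1  0  0  2  1  1  0  0  0  1  1  1  0  0  2  1  1  0
So g(22) = 0.

0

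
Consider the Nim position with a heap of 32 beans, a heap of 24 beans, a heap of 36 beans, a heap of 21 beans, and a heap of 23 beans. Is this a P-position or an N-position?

Write each in binary and XOR column by column:
  100000  (32)
  011000  (24)
  100100  (36)
  010101  (21)
  010111  (23)
  ------
  011110  (30)
The nim-sum is 30 ≠ 0, so this is an N-position: the player to move can win.

N-position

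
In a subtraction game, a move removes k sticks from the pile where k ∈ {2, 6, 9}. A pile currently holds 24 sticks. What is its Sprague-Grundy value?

2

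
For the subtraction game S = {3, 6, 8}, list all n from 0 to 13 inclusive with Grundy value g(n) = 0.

0, 1, 2, 11, 12, 13

Grundy values for subtraction set {3, 6, 8}:
k:     0  1  2  3  4  5  6  7  8  9 10 11 12 13
g(k):  0  0  0  1  1  1  2  2  2  3  3  0  0  0
The P-positions (g = 0) in 0..13 are 0, 1, 2, 11, 12, 13.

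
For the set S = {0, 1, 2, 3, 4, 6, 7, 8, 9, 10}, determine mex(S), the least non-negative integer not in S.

5

The values 0, 1, 2, 3, 4 are all present; 5 is the first non-negative integer missing from the set.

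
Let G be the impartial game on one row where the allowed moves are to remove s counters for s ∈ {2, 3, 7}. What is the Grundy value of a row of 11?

0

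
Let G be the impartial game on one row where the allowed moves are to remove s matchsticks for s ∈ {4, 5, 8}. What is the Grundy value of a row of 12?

0

Grundy values for subtraction set {4, 5, 8}:
g(0) = mex{} = 0
g(1) = mex{} = 0
g(2) = mex{} = 0
g(3) = mex{} = 0
g(4) = mex{0} = 1
g(5) = mex{0} = 1
g(6) = mex{0} = 1
g(7) = mex{0} = 1
g(8) = mex{0,1} = 2
g(9) = mex{0,1} = 2
g(10) = mex{0,1} = 2
g(11) = mex{0,1} = 2
g(12) = mex{1,2} = 0
So g(12) = 0.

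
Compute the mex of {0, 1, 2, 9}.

3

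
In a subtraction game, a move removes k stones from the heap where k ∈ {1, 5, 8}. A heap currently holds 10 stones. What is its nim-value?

2

Compute g(0), g(1), … for moves {1, 5, 8}:
g(0) = mex{} = 0
g(1) = mex{0} = 1
g(2) = mex{1} = 0
g(3) = mex{0} = 1
g(4) = mex{1} = 0
g(5) = mex{0} = 1
g(6) = mex{1} = 0
g(7) = mex{0} = 1
g(8) = mex{0,1} = 2
g(9) = mex{0,1,2} = 3
g(10) = mex{0,1,3} = 2
So g(10) = 2.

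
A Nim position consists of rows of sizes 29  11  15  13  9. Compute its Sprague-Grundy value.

Nim-sum: 29 XOR 11 XOR 15 XOR 13 XOR 9 = 29.

29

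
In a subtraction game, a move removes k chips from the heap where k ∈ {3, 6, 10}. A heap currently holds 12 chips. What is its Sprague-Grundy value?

1

Grundy values for subtraction set {3, 6, 10}:
k:     0  1  2  3  4  5  6  7  8  9 10 11 12
g(k):  0  0  0  1  1  1  2  2  2  0  3  3  1
So g(12) = 1.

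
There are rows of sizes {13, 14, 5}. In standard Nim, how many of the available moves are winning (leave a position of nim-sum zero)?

3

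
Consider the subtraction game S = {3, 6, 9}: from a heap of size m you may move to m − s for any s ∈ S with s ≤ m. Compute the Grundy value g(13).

0

Grundy values for subtraction set {3, 6, 9}:
g(0) = mex{} = 0
g(1) = mex{} = 0
g(2) = mex{} = 0
g(3) = mex{0} = 1
g(4) = mex{0} = 1
g(5) = mex{0} = 1
g(6) = mex{0,1} = 2
g(7) = mex{0,1} = 2
g(8) = mex{0,1} = 2
g(9) = mex{0,1,2} = 3
g(10) = mex{0,1,2} = 3
g(11) = mex{0,1,2} = 3
g(12) = mex{1,2,3} = 0
g(13) = mex{1,2,3} = 0
So g(13) = 0.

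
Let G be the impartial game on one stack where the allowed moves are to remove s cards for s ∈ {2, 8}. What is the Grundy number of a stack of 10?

0

Compute g(0), g(1), … for moves {2, 8}:
k:     0  1  2  3  4  5  6  7  8  9 10
g(k):  0  0  1  1  0  0  1  1  2  2  0
So g(10) = 0.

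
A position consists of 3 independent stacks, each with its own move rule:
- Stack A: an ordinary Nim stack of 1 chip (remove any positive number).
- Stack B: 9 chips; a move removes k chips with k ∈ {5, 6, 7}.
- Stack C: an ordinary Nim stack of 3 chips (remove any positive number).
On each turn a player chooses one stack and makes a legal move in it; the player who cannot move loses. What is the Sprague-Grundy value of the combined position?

3

Stack A is a plain Nim stack of size 1, so its Grundy value is 1.
Build the Grundy sequence for stack B with g(k) = mex{g(k−s) : s ∈ {5, 6, 7}, s ≤ k}:
g(0) = mex{} = 0
g(1) = mex{} = 0
g(2) = mex{} = 0
g(3) = mex{} = 0
g(4) = mex{} = 0
g(5) = mex{0} = 1
g(6) = mex{0} = 1
g(7) = mex{0} = 1
g(8) = mex{0} = 1
g(9) = mex{0} = 1
So g(9) = 1.
Stack C is a plain Nim stack of size 3, so its Grundy value is 3.
By the Sprague-Grundy theorem, the Grundy value of a sum of independent games is the XOR of the component values.
Combined value = 1 ⊕ 1 ⊕ 3 = 3.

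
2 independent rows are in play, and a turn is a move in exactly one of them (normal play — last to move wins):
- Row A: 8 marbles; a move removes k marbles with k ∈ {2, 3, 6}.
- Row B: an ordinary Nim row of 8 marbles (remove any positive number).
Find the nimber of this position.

Build the Grundy sequence for row A with g(k) = mex{g(k−s) : s ∈ {2, 3, 6}, s ≤ k}:
g(0) = mex{} = 0
g(1) = mex{} = 0
g(2) = mex{0} = 1
g(3) = mex{0} = 1
g(4) = mex{0,1} = 2
g(5) = mex{1} = 0
g(6) = mex{0,1,2} = 3
g(7) = mex{0,2} = 1
g(8) = mex{0,1,3} = 2
So g(8) = 2.
Row B is a plain Nim row of size 8, so its Grundy value is 8.
By the Sprague-Grundy theorem, the Grundy value of a sum of independent games is the XOR of the component values.
Combined value = 2 ⊕ 8 = 10.

10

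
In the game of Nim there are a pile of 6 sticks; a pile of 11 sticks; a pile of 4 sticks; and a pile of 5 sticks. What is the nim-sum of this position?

Compute the nim-sum pairwise:
6 ⊕ 11 = 13
13 ⊕ 4 = 9
9 ⊕ 5 = 12

12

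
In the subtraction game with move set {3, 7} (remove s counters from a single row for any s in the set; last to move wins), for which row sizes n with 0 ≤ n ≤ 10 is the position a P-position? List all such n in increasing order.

0, 1, 2, 6, 10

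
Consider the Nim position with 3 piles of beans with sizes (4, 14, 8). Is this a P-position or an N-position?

Nim-sum: 4 ^ 14 ^ 8 = 2.
The nim-sum is 2 ≠ 0, so this is an N-position: the player to move can win.

N-position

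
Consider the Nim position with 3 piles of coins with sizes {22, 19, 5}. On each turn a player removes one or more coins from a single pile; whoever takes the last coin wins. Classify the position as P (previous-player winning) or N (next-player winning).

P-position

Nim-sum: 22 ^ 19 ^ 5 = 0.
The nim-sum is 0, so this is a P-position: the player to move is in a losing position under optimal play.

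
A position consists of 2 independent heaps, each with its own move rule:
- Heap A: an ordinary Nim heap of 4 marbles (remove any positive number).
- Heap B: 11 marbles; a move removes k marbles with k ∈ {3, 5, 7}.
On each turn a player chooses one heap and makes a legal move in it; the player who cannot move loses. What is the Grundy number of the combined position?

4

Heap A is a plain Nim heap of size 4, so its Grundy value is 4.
For heap B, compute g(0), g(1), … with moves {3, 5, 7}:
k:     0  1  2  3  4  5  6  7  8  9 10 11
g(k):  0  0  0  1  1  1  2  2  2  3  0  0
So g(11) = 0.
By the Sprague-Grundy theorem, the Grundy value of a sum of independent games is the XOR of the component values.
Combined value = 4 ⊕ 0 = 4.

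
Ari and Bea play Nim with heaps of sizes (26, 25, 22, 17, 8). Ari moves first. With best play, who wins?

In binary:
  11010  (26)
  11001  (25)
  10110  (22)
  10001  (17)
  01000  (8)
  -----
  01100  (12)
The nim-sum is 12 ≠ 0, so this is an N-position: the player to move can win; Ari has a winning move.

Ari wins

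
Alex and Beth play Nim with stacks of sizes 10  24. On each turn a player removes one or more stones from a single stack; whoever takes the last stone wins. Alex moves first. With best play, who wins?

Nim-sum: 10 XOR 24 = 18.
The nim-sum is 18 ≠ 0, so this is an N-position: the player to move can win; Alex has a winning move.

Alex wins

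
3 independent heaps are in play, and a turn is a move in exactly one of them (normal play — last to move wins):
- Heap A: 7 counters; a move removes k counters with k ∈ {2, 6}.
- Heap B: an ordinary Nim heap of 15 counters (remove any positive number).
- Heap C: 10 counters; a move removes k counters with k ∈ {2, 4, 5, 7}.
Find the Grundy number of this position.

Grundy values for heap A (subtraction set {2, 6}):
g(0) = mex{} = 0
g(1) = mex{} = 0
g(2) = mex{0} = 1
g(3) = mex{0} = 1
g(4) = mex{1} = 0
g(5) = mex{1} = 0
g(6) = mex{0} = 1
g(7) = mex{0} = 1
So g(7) = 1.
Heap B is a plain Nim heap of size 15, so its Grundy value is 15.
For heap C, compute g(0), g(1), … with moves {2, 4, 5, 7}:
g(0) = mex{} = 0
g(1) = mex{} = 0
g(2) = mex{0} = 1
g(3) = mex{0} = 1
g(4) = mex{0,1} = 2
g(5) = mex{0,1} = 2
g(6) = mex{0,1,2} = 3
g(7) = mex{0,1,2} = 3
g(8) = mex{0,1,2,3} = 4
g(9) = mex{1,2,3} = 0
g(10) = mex{1,2,3,4} = 0
So g(10) = 0.
The value of a disjunctive sum is the nim-sum of the parts.
Combined value = 1 XOR 15 XOR 0 = 14.

14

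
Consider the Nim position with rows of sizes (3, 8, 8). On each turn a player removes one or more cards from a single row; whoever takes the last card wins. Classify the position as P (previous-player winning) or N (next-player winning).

N-position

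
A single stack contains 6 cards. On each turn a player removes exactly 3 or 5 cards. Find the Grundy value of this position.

Compute g(0), g(1), … for moves {3, 5}:
k:     0  1  2  3  4  5  6
g(k):  0  0  0  1  1  1  2
So g(6) = 2.

2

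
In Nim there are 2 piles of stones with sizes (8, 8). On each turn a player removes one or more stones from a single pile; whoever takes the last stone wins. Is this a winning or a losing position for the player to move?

Losing position

Nim-sum: 8 ⊕ 8 = 0.
The nim-sum is 0, so this is a P-position: the player to move is in a losing position under optimal play.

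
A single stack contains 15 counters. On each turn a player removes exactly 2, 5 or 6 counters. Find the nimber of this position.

0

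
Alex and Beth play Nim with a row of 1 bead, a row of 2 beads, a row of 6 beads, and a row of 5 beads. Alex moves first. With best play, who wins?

Nim-sum: 1 XOR 2 XOR 6 XOR 5 = 0.
The nim-sum is 0, so this is a P-position: the player to move is in a losing position under optimal play; Alex is about to move from it and so loses — Beth wins.

Beth wins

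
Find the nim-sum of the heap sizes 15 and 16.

31

Bitwise XOR of the heap sizes:
  01111  (15)
  10000  (16)
  -----
  11111  (31)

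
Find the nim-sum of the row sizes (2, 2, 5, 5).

Nim-sum: 2 XOR 2 XOR 5 XOR 5 = 0.

0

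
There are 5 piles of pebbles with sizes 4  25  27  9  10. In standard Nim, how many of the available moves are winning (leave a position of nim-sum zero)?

Compute the nim-sum pairwise:
4 ^ 25 = 29
29 ^ 27 = 6
6 ^ 9 = 15
15 ^ 10 = 5
The overall nim-sum is X = 5. A pile of size p has a winning move iff p XOR X < p (reduce it to p XOR X).
  4: 4 XOR 5 = 1 < 4 — winning move (to 1).
  25: 25 XOR 5 = 28 ≥ 25 — no move.
  27: 27 XOR 5 = 30 ≥ 27 — no move.
  9: 9 XOR 5 = 12 ≥ 9 — no move.
  10: 10 XOR 5 = 15 ≥ 10 — no move.
That gives 1 winning move.

1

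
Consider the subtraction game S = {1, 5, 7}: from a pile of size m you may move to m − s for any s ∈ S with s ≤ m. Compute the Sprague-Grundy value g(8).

Build the Grundy sequence with g(k) = mex{g(k−s) : s ∈ {1, 5, 7}, s ≤ k}:
g(0) = mex{} = 0
g(1) = mex{0} = 1
g(2) = mex{1} = 0
g(3) = mex{0} = 1
g(4) = mex{1} = 0
g(5) = mex{0} = 1
g(6) = mex{1} = 0
g(7) = mex{0} = 1
g(8) = mex{1} = 0
So g(8) = 0.

0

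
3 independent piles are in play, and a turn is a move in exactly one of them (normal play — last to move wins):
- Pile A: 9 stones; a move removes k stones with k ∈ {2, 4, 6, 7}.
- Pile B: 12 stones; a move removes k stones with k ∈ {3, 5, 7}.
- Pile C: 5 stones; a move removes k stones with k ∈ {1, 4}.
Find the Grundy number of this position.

0

Build the Grundy sequence for pile A with g(k) = mex{g(k−s) : s ∈ {2, 4, 6, 7}, s ≤ k}:
g(0) = mex{} = 0
g(1) = mex{} = 0
g(2) = mex{0} = 1
g(3) = mex{0} = 1
g(4) = mex{0,1} = 2
g(5) = mex{0,1} = 2
g(6) = mex{0,1,2} = 3
g(7) = mex{0,1,2} = 3
g(8) = mex{0,1,2,3} = 4
g(9) = mex{1,2,3} = 0
So g(9) = 0.
Grundy values for pile B (subtraction set {3, 5, 7}):
k:     0  1  2  3  4  5  6  7  8  9 10 11 12
g(k):  0  0  0  1  1  1  2  2  2  3  0  0  0
So g(12) = 0.
For pile C, compute g(0), g(1), … with moves {1, 4}:
g(0) = mex{} = 0
g(1) = mex{0} = 1
g(2) = mex{1} = 0
g(3) = mex{0} = 1
g(4) = mex{0,1} = 2
g(5) = mex{1,2} = 0
So g(5) = 0.
The value of a disjunctive sum is the nim-sum of the parts.
Combined value = 0 ⊕ 0 ⊕ 0 = 0.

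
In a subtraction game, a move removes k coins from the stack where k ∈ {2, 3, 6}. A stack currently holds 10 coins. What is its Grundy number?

Grundy values for subtraction set {2, 3, 6}:
g(0) = mex{} = 0
g(1) = mex{} = 0
g(2) = mex{0} = 1
g(3) = mex{0} = 1
g(4) = mex{0,1} = 2
g(5) = mex{1} = 0
g(6) = mex{0,1,2} = 3
g(7) = mex{0,2} = 1
g(8) = mex{0,1,3} = 2
g(9) = mex{1,3} = 0
g(10) = mex{1,2} = 0
So g(10) = 0.

0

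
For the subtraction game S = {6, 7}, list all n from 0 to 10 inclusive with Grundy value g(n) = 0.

0, 1, 2, 3, 4, 5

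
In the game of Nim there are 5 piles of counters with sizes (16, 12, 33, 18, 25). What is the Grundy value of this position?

54

Nim-sum: 16 XOR 12 XOR 33 XOR 18 XOR 25 = 54.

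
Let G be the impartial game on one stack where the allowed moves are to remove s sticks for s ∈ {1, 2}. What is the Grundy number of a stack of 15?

0

Build the Grundy sequence with g(k) = mex{g(k−s) : s ∈ {1, 2}, s ≤ k}:
k:     0  1  2  3  4  5  6  7  8  9 10 11 12 13 14 15
g(k):  0  1  2  0  1  2  0  1  2  0  1  2  0  1  2  0
So g(15) = 0.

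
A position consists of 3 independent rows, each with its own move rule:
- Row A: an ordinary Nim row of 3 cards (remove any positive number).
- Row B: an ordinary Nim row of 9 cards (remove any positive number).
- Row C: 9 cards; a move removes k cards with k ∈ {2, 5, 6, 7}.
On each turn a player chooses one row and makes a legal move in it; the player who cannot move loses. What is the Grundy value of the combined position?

8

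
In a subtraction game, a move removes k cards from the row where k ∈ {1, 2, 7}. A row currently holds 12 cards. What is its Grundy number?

Compute g(0), g(1), … for moves {1, 2, 7}:
g(0) = mex{} = 0
g(1) = mex{0} = 1
g(2) = mex{0,1} = 2
g(3) = mex{1,2} = 0
g(4) = mex{0,2} = 1
g(5) = mex{0,1} = 2
g(6) = mex{1,2} = 0
g(7) = mex{0,2} = 1
g(8) = mex{0,1} = 2
g(9) = mex{1,2} = 0
g(10) = mex{0,2} = 1
g(11) = mex{0,1} = 2
g(12) = mex{1,2} = 0
So g(12) = 0.

0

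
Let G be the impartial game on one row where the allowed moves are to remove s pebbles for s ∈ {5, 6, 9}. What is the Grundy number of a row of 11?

2

Compute g(0), g(1), … for moves {5, 6, 9}:
g(0) = mex{} = 0
g(1) = mex{} = 0
g(2) = mex{} = 0
g(3) = mex{} = 0
g(4) = mex{} = 0
g(5) = mex{0} = 1
g(6) = mex{0} = 1
g(7) = mex{0} = 1
g(8) = mex{0} = 1
g(9) = mex{0} = 1
g(10) = mex{0,1} = 2
g(11) = mex{0,1} = 2
So g(11) = 2.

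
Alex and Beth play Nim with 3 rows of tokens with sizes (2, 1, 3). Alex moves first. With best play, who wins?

Nim-sum: 2 ^ 1 ^ 3 = 0.
The nim-sum is 0, so this is a P-position: the player to move is in a losing position under optimal play; Alex is about to move from it and so loses — Beth wins.

Beth wins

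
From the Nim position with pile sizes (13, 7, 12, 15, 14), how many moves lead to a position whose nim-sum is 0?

Nim-sum: 13 ⊕ 7 ⊕ 12 ⊕ 15 ⊕ 14 = 7.
The overall nim-sum is X = 7. A pile of size p has a winning move iff p XOR X < p (reduce it to p XOR X).
  13: 13 XOR 7 = 10 < 13 — winning move (to 10).
  7: 7 XOR 7 = 0 < 7 — winning move (to 0).
  12: 12 XOR 7 = 11 < 12 — winning move (to 11).
  15: 15 XOR 7 = 8 < 15 — winning move (to 8).
  14: 14 XOR 7 = 9 < 14 — winning move (to 9).
That gives 5 winning moves.

5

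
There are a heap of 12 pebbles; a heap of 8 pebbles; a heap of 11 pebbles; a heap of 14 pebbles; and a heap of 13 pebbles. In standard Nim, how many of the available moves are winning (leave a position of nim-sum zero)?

5

Nim-sum: 12 ^ 8 ^ 11 ^ 14 ^ 13 = 12.
The overall nim-sum is X = 12. A heap of size p has a winning move iff p XOR X < p (reduce it to p XOR X).
  12: 12 XOR 12 = 0 < 12 — winning move (to 0).
  8: 8 XOR 12 = 4 < 8 — winning move (to 4).
  11: 11 XOR 12 = 7 < 11 — winning move (to 7).
  14: 14 XOR 12 = 2 < 14 — winning move (to 2).
  13: 13 XOR 12 = 1 < 13 — winning move (to 1).
That gives 5 winning moves.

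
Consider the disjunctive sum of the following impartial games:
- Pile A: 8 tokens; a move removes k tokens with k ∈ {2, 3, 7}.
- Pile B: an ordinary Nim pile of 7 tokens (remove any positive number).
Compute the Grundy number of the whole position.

Build the Grundy sequence for pile A with g(k) = mex{g(k−s) : s ∈ {2, 3, 7}, s ≤ k}:
k:     0  1  2  3  4  5  6  7  8
g(k):  0  0  1  1  2  0  0  1  1
So g(8) = 1.
Pile B is a plain Nim pile of size 7, so its Grundy value is 7.
The value of a disjunctive sum is the nim-sum of the parts.
Combined value = 1 XOR 7 = 6.

6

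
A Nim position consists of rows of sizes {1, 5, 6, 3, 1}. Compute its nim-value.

Nim-sum: 1 XOR 5 XOR 6 XOR 3 XOR 1 = 0.

0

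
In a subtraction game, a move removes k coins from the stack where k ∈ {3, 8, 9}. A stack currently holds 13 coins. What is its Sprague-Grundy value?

Compute g(0), g(1), … for moves {3, 8, 9}:
k:     0  1  2  3  4  5  6  7  8  9 10 11 12 13
g(k):  0  0  0  1  1  1  0  0  2  1  1  3  0  0
So g(13) = 0.

0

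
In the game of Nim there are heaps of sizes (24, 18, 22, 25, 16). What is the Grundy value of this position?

Compute the nim-sum pairwise:
24 ^ 18 = 10
10 ^ 22 = 28
28 ^ 25 = 5
5 ^ 16 = 21

21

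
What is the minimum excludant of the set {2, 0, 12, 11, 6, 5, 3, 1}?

The values 0, 1, 2, 3 are all present; 4 is the first non-negative integer missing from the set.

4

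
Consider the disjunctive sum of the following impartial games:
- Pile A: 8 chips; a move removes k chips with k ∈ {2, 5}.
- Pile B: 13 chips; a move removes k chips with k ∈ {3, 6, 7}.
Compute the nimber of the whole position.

Grundy values for pile A (subtraction set {2, 5}):
k:     0  1  2  3  4  5  6  7  8
g(k):  0  0  1  1  0  2  1  0  0
So g(8) = 0.
Build the Grundy sequence for pile B with g(k) = mex{g(k−s) : s ∈ {3, 6, 7}, s ≤ k}:
k:     0  1  2  3  4  5  6  7  8  9 10 11 12 13
g(k):  0  0  0  1  1  1  2  2  2  3  0  0  0  1
So g(13) = 1.
The value of a disjunctive sum is the nim-sum of the parts.
Combined value = 0 XOR 1 = 1.

1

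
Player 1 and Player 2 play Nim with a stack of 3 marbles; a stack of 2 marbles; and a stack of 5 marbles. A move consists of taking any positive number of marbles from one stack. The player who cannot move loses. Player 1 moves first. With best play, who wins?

Player 1 wins

Compute the nim-sum pairwise:
3 XOR 2 = 1
1 XOR 5 = 4
The nim-sum is 4 ≠ 0, so this is an N-position: the player to move can win; Player 1 has a winning move.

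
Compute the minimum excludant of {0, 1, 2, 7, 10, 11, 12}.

The values 0, 1, 2 are all present; 3 is the first non-negative integer missing from the set.

3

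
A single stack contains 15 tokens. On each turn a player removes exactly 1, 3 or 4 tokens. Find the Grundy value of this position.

1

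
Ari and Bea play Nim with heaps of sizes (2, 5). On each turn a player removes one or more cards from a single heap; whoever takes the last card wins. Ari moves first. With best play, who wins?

Ari wins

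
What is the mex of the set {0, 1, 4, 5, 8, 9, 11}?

The values 0, 1 are all present; 2 is the first non-negative integer missing from the set.

2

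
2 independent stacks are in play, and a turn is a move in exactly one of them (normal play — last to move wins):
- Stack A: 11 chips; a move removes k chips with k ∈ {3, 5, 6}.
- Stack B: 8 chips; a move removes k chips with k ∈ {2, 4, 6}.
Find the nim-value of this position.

0

For stack A, compute g(0), g(1), … with moves {3, 5, 6}:
g(0) = mex{} = 0
g(1) = mex{} = 0
g(2) = mex{} = 0
g(3) = mex{0} = 1
g(4) = mex{0} = 1
g(5) = mex{0} = 1
g(6) = mex{0,1} = 2
g(7) = mex{0,1} = 2
g(8) = mex{0,1} = 2
g(9) = mex{1,2} = 0
g(10) = mex{1,2} = 0
g(11) = mex{1,2} = 0
So g(11) = 0.
For stack B, compute g(0), g(1), … with moves {2, 4, 6}:
g(0) = mex{} = 0
g(1) = mex{} = 0
g(2) = mex{0} = 1
g(3) = mex{0} = 1
g(4) = mex{0,1} = 2
g(5) = mex{0,1} = 2
g(6) = mex{0,1,2} = 3
g(7) = mex{0,1,2} = 3
g(8) = mex{1,2,3} = 0
So g(8) = 0.
The value of a disjunctive sum is the nim-sum of the parts.
Combined value = 0 XOR 0 = 0.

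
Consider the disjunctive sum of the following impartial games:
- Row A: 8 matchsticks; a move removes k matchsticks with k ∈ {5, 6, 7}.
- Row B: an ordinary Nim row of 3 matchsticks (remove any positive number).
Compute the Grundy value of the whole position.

Build the Grundy sequence for row A with g(k) = mex{g(k−s) : s ∈ {5, 6, 7}, s ≤ k}:
k:     0  1  2  3  4  5  6  7  8
g(k):  0  0  0  0  0  1  1  1  1
So g(8) = 1.
Row B is a plain Nim row of size 3, so its Grundy value is 3.
By the Sprague-Grundy theorem, the Grundy value of a sum of independent games is the XOR of the component values.
Combined value = 1 XOR 3 = 2.

2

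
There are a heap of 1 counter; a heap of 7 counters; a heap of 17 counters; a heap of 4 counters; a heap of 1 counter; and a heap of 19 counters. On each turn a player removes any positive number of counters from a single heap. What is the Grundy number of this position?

1

Nim-sum: 1 ^ 7 ^ 17 ^ 4 ^ 1 ^ 19 = 1.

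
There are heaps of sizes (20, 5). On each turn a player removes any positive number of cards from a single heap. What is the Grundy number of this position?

17

Bitwise XOR of the heap sizes:
  10100  (20)
  00101  (5)
  -----
  10001  (17)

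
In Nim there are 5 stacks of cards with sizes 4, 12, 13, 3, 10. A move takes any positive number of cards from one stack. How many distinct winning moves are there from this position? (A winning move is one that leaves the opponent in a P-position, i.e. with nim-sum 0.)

3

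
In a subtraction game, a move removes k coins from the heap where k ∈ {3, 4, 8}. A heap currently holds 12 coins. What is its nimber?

Grundy values for subtraction set {3, 4, 8}:
g(0) = mex{} = 0
g(1) = mex{} = 0
g(2) = mex{} = 0
g(3) = mex{0} = 1
g(4) = mex{0} = 1
g(5) = mex{0} = 1
g(6) = mex{0,1} = 2
g(7) = mex{1} = 0
g(8) = mex{0,1} = 2
g(9) = mex{0,1,2} = 3
g(10) = mex{0,2} = 1
g(11) = mex{0,1,2} = 3
g(12) = mex{1,2,3} = 0
So g(12) = 0.

0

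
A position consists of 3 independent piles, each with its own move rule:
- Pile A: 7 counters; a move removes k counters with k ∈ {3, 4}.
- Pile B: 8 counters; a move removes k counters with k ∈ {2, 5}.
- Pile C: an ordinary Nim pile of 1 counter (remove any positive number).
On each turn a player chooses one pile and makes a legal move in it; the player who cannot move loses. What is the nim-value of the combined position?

1

Grundy values for pile A (subtraction set {3, 4}):
g(0) = mex{} = 0
g(1) = mex{} = 0
g(2) = mex{} = 0
g(3) = mex{0} = 1
g(4) = mex{0} = 1
g(5) = mex{0} = 1
g(6) = mex{0,1} = 2
g(7) = mex{1} = 0
So g(7) = 0.
For pile B, compute g(0), g(1), … with moves {2, 5}:
g(0) = mex{} = 0
g(1) = mex{} = 0
g(2) = mex{0} = 1
g(3) = mex{0} = 1
g(4) = mex{1} = 0
g(5) = mex{0,1} = 2
g(6) = mex{0} = 1
g(7) = mex{1,2} = 0
g(8) = mex{1} = 0
So g(8) = 0.
Pile C is a plain Nim pile of size 1, so its Grundy value is 1.
By the Sprague-Grundy theorem, the Grundy value of a sum of independent games is the XOR of the component values.
Combined value = 0 ⊕ 0 ⊕ 1 = 1.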